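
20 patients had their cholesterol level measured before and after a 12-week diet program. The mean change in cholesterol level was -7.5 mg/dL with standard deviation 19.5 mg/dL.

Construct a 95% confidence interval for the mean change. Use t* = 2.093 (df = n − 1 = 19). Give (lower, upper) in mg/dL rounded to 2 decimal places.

Paired design: SE = s_d/√n = 19.5/√20 = 4.3603.
t* = 2.093; margin of error = 2.093 × 4.3603 = 9.1261.
-7.5 ± 9.1261 → (-16.63, 1.63).

(-16.63, 1.63)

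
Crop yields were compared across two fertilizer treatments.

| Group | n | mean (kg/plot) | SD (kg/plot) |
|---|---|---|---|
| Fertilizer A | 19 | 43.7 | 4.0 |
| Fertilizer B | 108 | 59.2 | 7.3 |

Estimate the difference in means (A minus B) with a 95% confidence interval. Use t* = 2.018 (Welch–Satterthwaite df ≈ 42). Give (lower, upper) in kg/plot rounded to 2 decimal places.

SE₁ = s₁/√n₁ = 4.0/√19 = 0.9177; SE₂ = 7.3/√108 = 0.7024.
Independent samples, unequal variances: SE_diff = √(SE₁² + SE₂²) = √(0.84217329 + 0.49336576) = 1.1557.
t* = 2.018, so margin of error = 2.018 × 1.1557 = 2.3322.
Difference in means = 43.7 − 59.2 = -15.5000.
-15.5000 ± 2.3322 → (-17.83, -13.17).

(-17.83, -13.17)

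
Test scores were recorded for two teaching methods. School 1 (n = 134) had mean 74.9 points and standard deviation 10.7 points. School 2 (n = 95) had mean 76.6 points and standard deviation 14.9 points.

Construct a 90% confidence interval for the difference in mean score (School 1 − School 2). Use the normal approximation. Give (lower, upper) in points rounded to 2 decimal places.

Per-group SEs: s₁/√n₁ = 10.7/√134 = 0.9243, s₂/√n₂ = 14.9/√95 = 1.5287.
Unpooled SE of the difference: √(0.85433049 + 2.33692369) = 1.7864.
Margin of error = z* · SE = 1.645 × 1.7864 = 2.9386.
x̄₁ − x̄₂ = 74.9 − 76.6 = -1.7000.
CI: -1.7000 ± 2.9386 = (-4.64, 1.24).

(-4.64, 1.24)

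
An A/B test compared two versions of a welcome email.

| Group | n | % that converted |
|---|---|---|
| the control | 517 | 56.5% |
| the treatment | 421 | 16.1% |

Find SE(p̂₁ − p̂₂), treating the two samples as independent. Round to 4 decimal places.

0.0282

SE₁ = √(p̂₁(1−p̂₁)/n₁) = √(0.5650·0.4350/517) = 0.02180; SE₂ = √(0.1610·0.8390/421) = 0.01791.
Independent samples: SE of the difference = √(SE₁² + SE₂²) = √(0.00047524 + 0.0003207681) = 0.02821.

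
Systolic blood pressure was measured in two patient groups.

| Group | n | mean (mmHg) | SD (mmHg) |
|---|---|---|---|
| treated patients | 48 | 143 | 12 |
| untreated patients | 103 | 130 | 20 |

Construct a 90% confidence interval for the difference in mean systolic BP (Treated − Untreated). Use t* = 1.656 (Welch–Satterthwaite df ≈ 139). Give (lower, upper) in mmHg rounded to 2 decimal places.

SE₁ = s₁/√n₁ = 12/√48 = 1.7321; SE₂ = 20/√103 = 1.9707.
Independent samples, unequal variances: SE_diff = √(SE₁² + SE₂²) = √(3.00017041 + 3.88365849) = 2.6237.
t* = 1.656, so margin of error = 1.656 × 2.6237 = 4.3448.
Difference in means = 143 − 130 = 13.0000.
13.0000 ± 4.3448 → (8.66, 17.34).

(8.66, 17.34)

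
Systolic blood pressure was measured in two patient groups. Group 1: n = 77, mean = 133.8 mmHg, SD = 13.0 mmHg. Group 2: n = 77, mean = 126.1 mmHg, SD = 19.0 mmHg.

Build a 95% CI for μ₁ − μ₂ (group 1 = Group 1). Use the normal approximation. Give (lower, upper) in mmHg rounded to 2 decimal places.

SE₁ = s₁/√n₁ = 13.0/√77 = 1.4815; SE₂ = 19.0/√77 = 2.1653.
Independent samples, unequal variances: SE_diff = √(SE₁² + SE₂²) = √(2.19484225 + 4.68852409) = 2.6236.
z* = 1.960, so margin of error = 1.960 × 2.6236 = 5.1423.
Difference in means = 133.8 − 126.1 = 7.7000.
7.7000 ± 5.1423 → (2.56, 12.84).

(2.56, 12.84)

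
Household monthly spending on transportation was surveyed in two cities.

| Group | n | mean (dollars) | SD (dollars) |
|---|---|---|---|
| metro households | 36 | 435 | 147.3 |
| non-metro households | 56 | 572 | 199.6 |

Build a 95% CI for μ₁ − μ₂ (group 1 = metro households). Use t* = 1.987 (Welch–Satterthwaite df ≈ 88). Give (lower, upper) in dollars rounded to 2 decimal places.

Per-group SEs: s₁/√n₁ = 147.3/√36 = 24.5500, s₂/√n₂ = 199.6/√56 = 26.6727.
Unpooled SE of the difference: √(602.7025 + 711.43292529) = 36.2510.
Margin of error = t* · SE = 1.987 × 36.2510 = 72.0307.
x̄₁ − x̄₂ = 435 − 572 = -137.0000.
CI: -137.0000 ± 72.0307 = (-209.03, -64.97).

(-209.03, -64.97)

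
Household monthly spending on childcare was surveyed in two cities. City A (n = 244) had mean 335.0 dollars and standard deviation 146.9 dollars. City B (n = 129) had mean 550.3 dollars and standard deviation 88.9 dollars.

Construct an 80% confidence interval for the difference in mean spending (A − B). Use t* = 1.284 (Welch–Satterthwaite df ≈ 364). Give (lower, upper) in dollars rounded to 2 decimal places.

(-231.01, -199.59)

Per-group SEs: s₁/√n₁ = 146.9/√244 = 9.4043, s₂/√n₂ = 88.9/√129 = 7.8272.
Unpooled SE of the difference: √(88.44085849 + 61.26505984) = 12.2354.
Margin of error = t* · SE = 1.284 × 12.2354 = 15.7103.
x̄₁ − x̄₂ = 335.0 − 550.3 = -215.3000.
CI: -215.3000 ± 15.7103 = (-231.01, -199.59).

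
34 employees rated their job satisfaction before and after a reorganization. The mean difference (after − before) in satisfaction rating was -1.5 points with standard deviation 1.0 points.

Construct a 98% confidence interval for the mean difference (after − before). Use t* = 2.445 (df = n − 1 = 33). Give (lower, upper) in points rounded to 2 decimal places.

(-1.92, -1.08)

Paired design: SE = s_d/√n = 1.0/√34 = 0.1715.
t* = 2.445; margin of error = 2.445 × 0.1715 = 0.4193.
-1.5 ± 0.4193 → (-1.92, -1.08).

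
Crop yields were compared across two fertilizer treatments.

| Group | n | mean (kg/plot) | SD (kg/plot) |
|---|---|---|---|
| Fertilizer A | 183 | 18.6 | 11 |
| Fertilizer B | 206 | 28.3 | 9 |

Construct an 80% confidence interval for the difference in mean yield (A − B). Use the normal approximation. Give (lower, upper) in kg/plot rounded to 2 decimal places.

Per-group SEs: s₁/√n₁ = 11/√183 = 0.8131, s₂/√n₂ = 9/√206 = 0.6271.
Unpooled SE of the difference: √(0.66113161 + 0.39325441) = 1.0268.
Margin of error = z* · SE = 1.282 × 1.0268 = 1.3164.
x̄₁ − x̄₂ = 18.6 − 28.3 = -9.7000.
CI: -9.7000 ± 1.3164 = (-11.02, -8.38).

(-11.02, -8.38)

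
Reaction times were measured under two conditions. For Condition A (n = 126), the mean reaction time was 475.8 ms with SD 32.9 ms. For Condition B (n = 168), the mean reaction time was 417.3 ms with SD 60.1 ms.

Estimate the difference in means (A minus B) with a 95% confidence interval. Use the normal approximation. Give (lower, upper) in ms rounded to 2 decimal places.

SE₁ = s₁/√n₁ = 32.9/√126 = 2.9310; SE₂ = 60.1/√168 = 4.6368.
Independent samples, unequal variances: SE_diff = √(SE₁² + SE₂²) = √(8.590761 + 21.49991424) = 5.4855.
z* = 1.960, so margin of error = 1.960 × 5.4855 = 10.7516.
Difference in means = 475.8 − 417.3 = 58.5000.
58.5000 ± 10.7516 → (47.75, 69.25).

(47.75, 69.25)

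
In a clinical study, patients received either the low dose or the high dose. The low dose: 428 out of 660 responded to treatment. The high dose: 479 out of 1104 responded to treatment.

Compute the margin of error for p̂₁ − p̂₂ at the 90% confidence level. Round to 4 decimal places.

Sample proportions: 428/660 = 0.6485, 479/1104 = 0.4339.
Each SE is √(p̂(1−p̂)/n): √(0.6485·0.3515/660) = 0.01858 and √(0.4339·0.5661/1104) = 0.01492.
SE(p̂₁ − p̂₂) = √(SE₁² + SE₂²) = √(0.0003452164 + 0.0002226064) = 0.02383, since the two samples are independent.
At 90% confidence z* = 1.645; margin = 1.645 × 0.02383 = 0.03920.

0.0392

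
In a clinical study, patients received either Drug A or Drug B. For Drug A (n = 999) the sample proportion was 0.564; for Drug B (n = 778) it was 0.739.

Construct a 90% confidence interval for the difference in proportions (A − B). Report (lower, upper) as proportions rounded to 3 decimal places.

(-0.212, -0.138)

Each SE is √(p̂(1−p̂)/n): √(0.5640·0.4360/999) = 0.01569 and √(0.7390·0.2610/778) = 0.01575.
SE(p̂₁ − p̂₂) = √(SE₁² + SE₂²) = √(0.0002461761 + 0.0002480625) = 0.02223, since the two samples are independent.
At 90% confidence z* = 1.645; margin = 1.645 × 0.02223 = 0.03657.
The difference is 0.5640 − 0.7390 = -0.1750, so the interval is -0.1750 ± 0.03657 = (-0.212, -0.138).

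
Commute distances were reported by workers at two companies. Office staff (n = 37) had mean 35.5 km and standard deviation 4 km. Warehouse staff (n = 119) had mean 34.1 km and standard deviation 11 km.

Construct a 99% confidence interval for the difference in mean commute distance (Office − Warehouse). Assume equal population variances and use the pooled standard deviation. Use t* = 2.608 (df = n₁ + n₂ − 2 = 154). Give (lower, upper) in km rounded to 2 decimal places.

Pooled variance s_p² = [36·4² + 118·11²] / (37+119−2) = 96.4545, so s_p = 9.8211.
SE_diff = s_p·√(1/n₁ + 1/n₂) = 9.8211·√(1/37 + 1/119) = 1.8486.
t* = 2.608; margin = 2.608 × 1.8486 = 4.8211.
Difference = 35.5 − 34.1 = 1.4000.
1.4000 ± 4.8211 → (-3.42, 6.22).

(-3.42, 6.22)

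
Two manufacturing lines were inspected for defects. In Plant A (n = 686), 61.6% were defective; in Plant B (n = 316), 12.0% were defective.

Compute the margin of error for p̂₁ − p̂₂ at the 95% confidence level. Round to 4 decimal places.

0.0511

SE₁ = √(p̂₁(1−p̂₁)/n₁) = √(0.6160·0.3840/686) = 0.01857; SE₂ = √(0.1200·0.8800/316) = 0.01828.
Independent samples: SE of the difference = √(SE₁² + SE₂²) = √(0.0003448449 + 0.0003341584) = 0.02606.
z* for 95% confidence is 1.960, so the margin of error is 1.960 × 0.02606 = 0.05108.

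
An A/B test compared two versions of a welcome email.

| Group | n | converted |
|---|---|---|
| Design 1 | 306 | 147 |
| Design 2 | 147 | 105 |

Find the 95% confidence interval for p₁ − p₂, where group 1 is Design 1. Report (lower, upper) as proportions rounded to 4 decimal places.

Sample proportions: 147/306 = 0.4804, 105/147 = 0.7143.
Each SE is √(p̂(1−p̂)/n): √(0.4804·0.5196/306) = 0.02856 and √(0.7143·0.2857/147) = 0.03726.
SE(p̂₁ − p̂₂) = √(SE₁² + SE₂²) = √(0.0008156736 + 0.0013883076) = 0.04695, since the two samples are independent.
At 95% confidence z* = 1.960; margin = 1.960 × 0.04695 = 0.09202.
The difference is 0.4804 − 0.7143 = -0.2339, so the interval is -0.2339 ± 0.09202 = (-0.3259, -0.1419).

(-0.3259, -0.1419)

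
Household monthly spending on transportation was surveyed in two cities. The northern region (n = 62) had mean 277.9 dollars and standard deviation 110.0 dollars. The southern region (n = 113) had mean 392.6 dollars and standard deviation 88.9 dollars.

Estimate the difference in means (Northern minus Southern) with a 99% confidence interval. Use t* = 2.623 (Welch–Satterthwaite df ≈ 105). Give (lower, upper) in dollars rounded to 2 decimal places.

(-157.41, -71.99)

Standard errors of each mean: 110.0/√62 = 13.9700 and 88.9/√113 = 8.3630.
SE(x̄₁ − x̄₂) = √(13.9700² + 8.3630²) = 16.2819 for independent samples with unequal variances.
With t* = 2.623, the margin is 2.623 × 16.2819 = 42.7074.
x̄₁ − x̄₂ = 277.9 − 392.6 = -114.7000; the interval is -114.7000 ± 42.7074 = (-157.41, -71.99).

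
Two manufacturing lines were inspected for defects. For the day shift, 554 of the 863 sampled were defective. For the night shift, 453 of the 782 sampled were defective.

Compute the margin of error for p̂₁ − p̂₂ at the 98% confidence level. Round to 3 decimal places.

p̂₁ = 554/863 = 0.6419 and p̂₂ = 453/782 = 0.5793.
SE₁ = √(p̂₁(1−p̂₁)/n₁) = √(0.6419·0.3581/863) = 0.01632; SE₂ = √(0.5793·0.4207/782) = 0.01765.
Independent samples: SE of the difference = √(SE₁² + SE₂²) = √(0.0002663424 + 0.0003115225) = 0.02404.
z* for 98% confidence is 2.326, so the margin of error is 2.326 × 0.02404 = 0.05592.

0.056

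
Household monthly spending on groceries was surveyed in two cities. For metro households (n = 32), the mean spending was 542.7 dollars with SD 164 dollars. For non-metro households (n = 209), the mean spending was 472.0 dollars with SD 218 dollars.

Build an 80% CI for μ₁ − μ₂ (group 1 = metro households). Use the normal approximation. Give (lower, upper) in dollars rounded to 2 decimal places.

SE₁ = s₁/√n₁ = 164/√32 = 28.9914; SE₂ = 218/√209 = 15.0794.
Independent samples, unequal variances: SE_diff = √(SE₁² + SE₂²) = √(840.50127396 + 227.38830436) = 32.6786.
z* = 1.282, so margin of error = 1.282 × 32.6786 = 41.8940.
Difference in means = 542.7 − 472.0 = 70.7000.
70.7000 ± 41.8940 → (28.81, 112.59).

(28.81, 112.59)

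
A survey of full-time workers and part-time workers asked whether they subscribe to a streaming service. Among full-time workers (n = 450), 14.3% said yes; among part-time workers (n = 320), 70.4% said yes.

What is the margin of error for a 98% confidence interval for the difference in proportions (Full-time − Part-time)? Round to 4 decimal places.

0.0707

Each SE is √(p̂(1−p̂)/n): √(0.1430·0.8570/450) = 0.01650 and √(0.7040·0.2960/320) = 0.02552.
SE(p̂₁ − p̂₂) = √(SE₁² + SE₂²) = √(0.00027225 + 0.0006512704) = 0.03039, since the two samples are independent.
At 98% confidence z* = 2.326; margin = 2.326 × 0.03039 = 0.07069.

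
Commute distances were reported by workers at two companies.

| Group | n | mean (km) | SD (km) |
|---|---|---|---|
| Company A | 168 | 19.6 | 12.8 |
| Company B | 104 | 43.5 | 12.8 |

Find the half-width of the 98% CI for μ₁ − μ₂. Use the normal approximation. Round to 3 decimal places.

Per-group SEs: s₁/√n₁ = 12.8/√168 = 0.9875, s₂/√n₂ = 12.8/√104 = 1.2551.
Unpooled SE of the difference: √(0.97515625 + 1.57527601) = 1.5970.
Margin of error = z* · SE = 2.326 × 1.5970 = 3.7146.

3.715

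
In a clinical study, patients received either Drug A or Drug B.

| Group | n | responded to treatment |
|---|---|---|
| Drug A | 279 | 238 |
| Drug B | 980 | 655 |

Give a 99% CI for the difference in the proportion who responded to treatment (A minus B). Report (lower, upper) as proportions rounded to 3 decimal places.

Sample proportions: 238/279 = 0.8530, 655/980 = 0.6684.
Each SE is √(p̂(1−p̂)/n): √(0.8530·0.1470/279) = 0.02120 and √(0.6684·0.3316/980) = 0.01504.
SE(p̂₁ − p̂₂) = √(SE₁² + SE₂²) = √(0.00044944 + 0.0002262016) = 0.02599, since the two samples are independent.
At 99% confidence z* = 2.576; margin = 2.576 × 0.02599 = 0.06695.
The difference is 0.8530 − 0.6684 = 0.1846, so the interval is 0.1846 ± 0.06695 = (0.118, 0.252).

(0.118, 0.252)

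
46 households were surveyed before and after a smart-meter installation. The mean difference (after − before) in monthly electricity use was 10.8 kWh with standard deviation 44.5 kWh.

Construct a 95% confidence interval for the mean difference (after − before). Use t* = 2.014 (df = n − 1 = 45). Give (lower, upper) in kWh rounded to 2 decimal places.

(-2.41, 24.01)

Paired design: SE = s_d/√n = 44.5/√46 = 6.5612.
t* = 2.014; margin of error = 2.014 × 6.5612 = 13.2143.
10.8 ± 13.2143 → (-2.41, 24.01).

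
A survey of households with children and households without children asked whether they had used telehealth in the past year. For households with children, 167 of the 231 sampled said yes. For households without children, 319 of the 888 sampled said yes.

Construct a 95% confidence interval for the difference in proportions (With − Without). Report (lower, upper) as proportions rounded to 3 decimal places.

Sample proportions: 167/231 = 0.7229, 319/888 = 0.3592.
Each SE is √(p̂(1−p̂)/n): √(0.7229·0.2771/231) = 0.02945 and √(0.3592·0.6408/888) = 0.01610.
SE(p̂₁ − p̂₂) = √(SE₁² + SE₂²) = √(0.0008673025 + 0.00025921) = 0.03356, since the two samples are independent.
At 95% confidence z* = 1.960; margin = 1.960 × 0.03356 = 0.06578.
The difference is 0.7229 − 0.3592 = 0.3637, so the interval is 0.3637 ± 0.06578 = (0.298, 0.429).

(0.298, 0.429)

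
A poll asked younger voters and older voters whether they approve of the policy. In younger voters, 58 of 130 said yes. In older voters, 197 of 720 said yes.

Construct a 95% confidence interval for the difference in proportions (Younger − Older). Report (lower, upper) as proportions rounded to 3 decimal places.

(0.081, 0.264)

p̂₁ = 58/130 = 0.4462 and p̂₂ = 197/720 = 0.2736.
SE₁ = √(p̂₁(1−p̂₁)/n₁) = √(0.4462·0.5538/130) = 0.04360; SE₂ = √(0.2736·0.7264/720) = 0.01661.
Independent samples: SE of the difference = √(SE₁² + SE₂²) = √(0.00190096 + 0.0002758921) = 0.04666.
z* for 95% confidence is 1.960, so the margin of error is 1.960 × 0.04666 = 0.09145.
Point estimate p̂₁ − p̂₂ = 0.4462 − 0.2736 = 0.1726.
0.1726 ± 0.09145 → (0.081, 0.264).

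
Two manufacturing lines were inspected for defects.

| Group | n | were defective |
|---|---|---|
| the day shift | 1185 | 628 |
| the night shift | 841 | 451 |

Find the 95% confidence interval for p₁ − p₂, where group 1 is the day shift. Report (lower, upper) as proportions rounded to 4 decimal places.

Sample proportions: 628/1185 = 0.5300, 451/841 = 0.5363.
Each SE is √(p̂(1−p̂)/n): √(0.5300·0.4700/1185) = 0.01450 and √(0.5363·0.4637/841) = 0.01720.
SE(p̂₁ − p̂₂) = √(SE₁² + SE₂²) = √(0.00021025 + 0.00029584) = 0.02250, since the two samples are independent.
At 95% confidence z* = 1.960; margin = 1.960 × 0.02250 = 0.04410.
The difference is 0.5300 − 0.5363 = -0.0063, so the interval is -0.0063 ± 0.04410 = (-0.0504, 0.0378).

(-0.0504, 0.0378)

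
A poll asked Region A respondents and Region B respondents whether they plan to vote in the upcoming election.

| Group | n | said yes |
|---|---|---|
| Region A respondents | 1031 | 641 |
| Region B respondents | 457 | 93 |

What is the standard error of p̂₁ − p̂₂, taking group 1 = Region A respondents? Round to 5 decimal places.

First, p̂₁ = 641/1031 = 0.6217; p̂₂ = 93/457 = 0.2035.
The two standard errors are √(0.6217×0.3783/1031) = 0.01510 and √(0.2035×0.7965/457) = 0.01883.
Because the samples are independent, SE_diff = √(0.01510² + 0.01883²) = 0.02414.

0.02414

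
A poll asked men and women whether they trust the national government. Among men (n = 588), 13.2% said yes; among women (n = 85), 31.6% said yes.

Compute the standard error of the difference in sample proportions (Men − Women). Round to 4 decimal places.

0.0523

The two standard errors are √(0.1320×0.8680/588) = 0.01396 and √(0.3160×0.6840/85) = 0.05043.
Because the samples are independent, SE_diff = √(0.01396² + 0.05043²) = 0.05233.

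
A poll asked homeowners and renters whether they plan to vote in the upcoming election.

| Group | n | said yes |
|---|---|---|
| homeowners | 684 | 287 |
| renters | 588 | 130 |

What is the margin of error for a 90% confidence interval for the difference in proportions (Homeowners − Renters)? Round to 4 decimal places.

p̂₁ = 287/684 = 0.4196 and p̂₂ = 130/588 = 0.2211.
SE₁ = √(p̂₁(1−p̂₁)/n₁) = √(0.4196·0.5804/684) = 0.01887; SE₂ = √(0.2211·0.7789/588) = 0.01711.
Independent samples: SE of the difference = √(SE₁² + SE₂²) = √(0.0003560769 + 0.0002927521) = 0.02547.
z* for 90% confidence is 1.645, so the margin of error is 1.645 × 0.02547 = 0.04190.

0.0419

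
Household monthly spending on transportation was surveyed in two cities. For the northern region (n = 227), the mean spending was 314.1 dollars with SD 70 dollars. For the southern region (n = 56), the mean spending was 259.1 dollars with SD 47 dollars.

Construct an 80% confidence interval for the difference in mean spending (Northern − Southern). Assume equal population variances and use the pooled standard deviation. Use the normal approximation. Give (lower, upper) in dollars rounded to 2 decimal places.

s_p = √[((n₁−1)s₁² + (n₂−1)s₂²)/(n₁+n₂−2)] = √[(226·70² + 55·47²)/281] = 66.1309.
SE = 66.1309·√(1/227 + 1/56) = 9.8671.
With z* = 1.282, margin = 1.282 × 9.8671 = 12.6496.
x̄₁ − x̄₂ = 314.1 − 259.1 = 55.0000; interval 55.0000 ± 12.6496 = (42.35, 67.65).

(42.35, 67.65)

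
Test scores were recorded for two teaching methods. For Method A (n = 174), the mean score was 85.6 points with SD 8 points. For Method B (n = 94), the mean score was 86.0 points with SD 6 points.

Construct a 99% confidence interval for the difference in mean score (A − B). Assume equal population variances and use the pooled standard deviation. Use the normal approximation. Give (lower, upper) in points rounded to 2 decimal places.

(-2.83, 2.03)

s_p = √[((n₁−1)s₁² + (n₂−1)s₂²)/(n₁+n₂−2)] = √[(173·8² + 93·6²)/266] = 7.3628.
SE = 7.3628·√(1/174 + 1/94) = 0.9425.
With z* = 2.576, margin = 2.576 × 0.9425 = 2.4279.
x̄₁ − x̄₂ = 85.6 − 86.0 = -0.4000; interval -0.4000 ± 2.4279 = (-2.83, 2.03).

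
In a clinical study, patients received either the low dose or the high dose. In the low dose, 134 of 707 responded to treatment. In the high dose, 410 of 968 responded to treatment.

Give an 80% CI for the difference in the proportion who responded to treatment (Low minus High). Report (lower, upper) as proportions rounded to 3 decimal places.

(-0.262, -0.206)

First, p̂₁ = 134/707 = 0.1895; p̂₂ = 410/968 = 0.4236.
The two standard errors are √(0.1895×0.8105/707) = 0.01474 and √(0.4236×0.5764/968) = 0.01588.
Because the samples are independent, SE_diff = √(0.01474² + 0.01588²) = 0.02167.
Using z* = 1.282 for 80%, ME = 1.282 × 0.02167 = 0.02778.
p̂₁ − p̂₂ = -0.2341; interval -0.2341 ± 0.02778 gives (-0.262, -0.206).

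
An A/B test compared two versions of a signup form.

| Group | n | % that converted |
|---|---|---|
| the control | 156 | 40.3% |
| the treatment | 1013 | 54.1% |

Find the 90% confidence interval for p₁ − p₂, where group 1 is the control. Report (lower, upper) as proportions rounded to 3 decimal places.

Each SE is √(p̂(1−p̂)/n): √(0.4030·0.5970/156) = 0.03927 and √(0.5410·0.4590/1013) = 0.01566.
SE(p̂₁ − p̂₂) = √(SE₁² + SE₂²) = √(0.0015421329 + 0.0002452356) = 0.04228, since the two samples are independent.
At 90% confidence z* = 1.645; margin = 1.645 × 0.04228 = 0.06955.
The difference is 0.4030 − 0.5410 = -0.1380, so the interval is -0.1380 ± 0.06955 = (-0.208, -0.068).

(-0.208, -0.068)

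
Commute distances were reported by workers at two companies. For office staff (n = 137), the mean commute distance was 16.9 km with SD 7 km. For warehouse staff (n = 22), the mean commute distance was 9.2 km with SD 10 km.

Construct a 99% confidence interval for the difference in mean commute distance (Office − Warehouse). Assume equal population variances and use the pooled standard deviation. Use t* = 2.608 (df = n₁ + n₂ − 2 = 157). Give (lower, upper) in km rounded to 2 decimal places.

(3.22, 12.18)

s_p = √[((n₁−1)s₁² + (n₂−1)s₂²)/(n₁+n₂−2)] = √[(136·7² + 21·10²)/157] = 7.4714.
SE = 7.4714·√(1/137 + 1/22) = 1.7160.
With t* = 2.608, margin = 2.608 × 1.7160 = 4.4753.
x̄₁ − x̄₂ = 16.9 − 9.2 = 7.7000; interval 7.7000 ± 4.4753 = (3.22, 12.18).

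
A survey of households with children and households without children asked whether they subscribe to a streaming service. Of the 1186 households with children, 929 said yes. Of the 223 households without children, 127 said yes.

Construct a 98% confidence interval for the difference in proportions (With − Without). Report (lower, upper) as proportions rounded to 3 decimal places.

p̂₁ = 929/1186 = 0.7833 and p̂₂ = 127/223 = 0.5695.
SE₁ = √(p̂₁(1−p̂₁)/n₁) = √(0.7833·0.2167/1186) = 0.01196; SE₂ = √(0.5695·0.4305/223) = 0.03316.
Independent samples: SE of the difference = √(SE₁² + SE₂²) = √(0.0001430416 + 0.0010995856) = 0.03525.
z* for 98% confidence is 2.326, so the margin of error is 2.326 × 0.03525 = 0.08199.
Point estimate p̂₁ − p̂₂ = 0.7833 − 0.5695 = 0.2138.
0.2138 ± 0.08199 → (0.132, 0.296).

(0.132, 0.296)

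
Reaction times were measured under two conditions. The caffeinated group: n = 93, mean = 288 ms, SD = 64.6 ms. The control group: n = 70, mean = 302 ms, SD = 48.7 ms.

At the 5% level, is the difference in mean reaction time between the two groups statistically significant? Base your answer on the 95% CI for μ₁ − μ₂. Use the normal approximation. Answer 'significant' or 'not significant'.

not significant

Per-group SEs: s₁/√n₁ = 64.6/√93 = 6.6987, s₂/√n₂ = 48.7/√70 = 5.8208.
Unpooled SE of the difference: √(44.87258169 + 33.88171264) = 8.8744.
Margin of error = z* · SE = 1.960 × 8.8744 = 17.3938.
x̄₁ − x̄₂ = 288 − 302 = -14.0000.
CI: -14.0000 ± 17.3938 = (-31.3938, 3.3938).
The interval (-31.3938, 3.3938) contains 0, so the difference is not significant.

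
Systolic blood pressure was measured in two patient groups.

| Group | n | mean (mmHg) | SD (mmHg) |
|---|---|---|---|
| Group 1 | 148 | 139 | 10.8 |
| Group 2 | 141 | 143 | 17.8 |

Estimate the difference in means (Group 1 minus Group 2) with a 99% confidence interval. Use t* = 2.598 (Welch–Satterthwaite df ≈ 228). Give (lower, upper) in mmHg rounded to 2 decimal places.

(-8.53, 0.53)

SE₁ = s₁/√n₁ = 10.8/√148 = 0.8878; SE₂ = 17.8/√141 = 1.4990.
Independent samples, unequal variances: SE_diff = √(SE₁² + SE₂²) = √(0.78818884 + 2.247001) = 1.7422.
t* = 2.598, so margin of error = 2.598 × 1.7422 = 4.5262.
Difference in means = 139 − 143 = -4.0000.
-4.0000 ± 4.5262 → (-8.53, 0.53).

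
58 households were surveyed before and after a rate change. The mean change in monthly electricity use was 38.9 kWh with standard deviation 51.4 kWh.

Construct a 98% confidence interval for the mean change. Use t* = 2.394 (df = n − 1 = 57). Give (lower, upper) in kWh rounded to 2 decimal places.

This is a matched-pairs design, so SE = s_d/√n = 51.4/√58 = 6.7492.
Margin = 2.394 × 6.7492 = 16.1576; the interval is 38.9 ± 16.1576 = (22.74, 55.06).

(22.74, 55.06)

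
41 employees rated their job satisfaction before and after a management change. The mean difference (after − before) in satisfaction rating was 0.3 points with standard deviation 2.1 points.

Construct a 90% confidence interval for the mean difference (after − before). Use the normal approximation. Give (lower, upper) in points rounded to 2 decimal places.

Paired design: SE = s_d/√n = 2.1/√41 = 0.3280.
z* = 1.645; margin of error = 1.645 × 0.3280 = 0.5396.
0.3 ± 0.5396 → (-0.24, 0.84).

(-0.24, 0.84)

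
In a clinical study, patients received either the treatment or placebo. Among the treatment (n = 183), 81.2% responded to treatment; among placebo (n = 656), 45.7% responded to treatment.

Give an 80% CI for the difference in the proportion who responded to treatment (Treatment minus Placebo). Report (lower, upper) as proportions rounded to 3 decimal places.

Each SE is √(p̂(1−p̂)/n): √(0.8120·0.1880/183) = 0.02888 and √(0.4570·0.5430/656) = 0.01945.
SE(p̂₁ − p̂₂) = √(SE₁² + SE₂²) = √(0.0008340544 + 0.0003783025) = 0.03482, since the two samples are independent.
At 80% confidence z* = 1.282; margin = 1.282 × 0.03482 = 0.04464.
The difference is 0.8120 − 0.4570 = 0.3550, so the interval is 0.3550 ± 0.04464 = (0.310, 0.400).

(0.310, 0.400)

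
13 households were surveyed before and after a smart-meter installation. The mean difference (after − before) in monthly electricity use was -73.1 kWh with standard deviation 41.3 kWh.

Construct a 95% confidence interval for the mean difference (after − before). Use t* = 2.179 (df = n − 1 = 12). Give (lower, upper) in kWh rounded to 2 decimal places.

This is a matched-pairs design, so SE = s_d/√n = 41.3/√13 = 11.4546.
Margin = 2.179 × 11.4546 = 24.9596; the interval is -73.1 ± 24.9596 = (-98.06, -48.14).

(-98.06, -48.14)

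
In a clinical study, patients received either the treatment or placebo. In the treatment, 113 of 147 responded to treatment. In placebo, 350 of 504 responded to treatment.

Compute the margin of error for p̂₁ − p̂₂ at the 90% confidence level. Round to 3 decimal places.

0.066

p̂₁ = 113/147 = 0.7687 and p̂₂ = 350/504 = 0.6944.
SE₁ = √(p̂₁(1−p̂₁)/n₁) = √(0.7687·0.2313/147) = 0.03478; SE₂ = √(0.6944·0.3056/504) = 0.02052.
Independent samples: SE of the difference = √(SE₁² + SE₂²) = √(0.0012096484 + 0.0004210704) = 0.04038.
z* for 90% confidence is 1.645, so the margin of error is 1.645 × 0.04038 = 0.06643.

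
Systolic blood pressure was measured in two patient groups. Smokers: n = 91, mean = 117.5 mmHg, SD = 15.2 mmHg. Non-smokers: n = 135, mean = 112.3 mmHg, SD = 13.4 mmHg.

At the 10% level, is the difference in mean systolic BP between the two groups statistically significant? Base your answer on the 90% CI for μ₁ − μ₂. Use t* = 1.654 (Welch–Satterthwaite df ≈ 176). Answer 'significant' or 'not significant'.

significant

Per-group SEs: s₁/√n₁ = 15.2/√91 = 1.5934, s₂/√n₂ = 13.4/√135 = 1.1533.
Unpooled SE of the difference: √(2.53892356 + 1.33010089) = 1.9670.
Margin of error = t* · SE = 1.654 × 1.9670 = 3.2534.
x̄₁ − x̄₂ = 117.5 − 112.3 = 5.2000.
CI: 5.2000 ± 3.2534 = (1.9466, 8.4534).
The interval (1.9466, 8.4534) does not contain 0, so the difference is significant.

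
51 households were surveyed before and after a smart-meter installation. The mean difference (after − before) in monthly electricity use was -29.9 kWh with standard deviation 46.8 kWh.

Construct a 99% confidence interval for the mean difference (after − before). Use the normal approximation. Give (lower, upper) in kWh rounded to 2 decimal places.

Paired design: SE = s_d/√n = 46.8/√51 = 6.5533.
z* = 2.576; margin of error = 2.576 × 6.5533 = 16.8813.
-29.9 ± 16.8813 → (-46.78, -13.02).

(-46.78, -13.02)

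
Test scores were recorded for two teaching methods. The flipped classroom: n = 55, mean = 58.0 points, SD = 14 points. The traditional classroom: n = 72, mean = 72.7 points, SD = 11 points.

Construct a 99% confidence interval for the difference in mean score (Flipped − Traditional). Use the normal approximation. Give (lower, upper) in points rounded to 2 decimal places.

Per-group SEs: s₁/√n₁ = 14/√55 = 1.8878, s₂/√n₂ = 11/√72 = 1.2964.
Unpooled SE of the difference: √(3.56378884 + 1.68065296) = 2.2901.
Margin of error = z* · SE = 2.576 × 2.2901 = 5.8993.
x̄₁ − x̄₂ = 58.0 − 72.7 = -14.7000.
CI: -14.7000 ± 5.8993 = (-20.60, -8.80).

(-20.60, -8.80)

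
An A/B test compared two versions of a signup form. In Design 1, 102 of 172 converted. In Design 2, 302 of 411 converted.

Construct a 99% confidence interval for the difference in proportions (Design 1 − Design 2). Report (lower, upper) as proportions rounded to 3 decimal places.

(-0.253, -0.030)

First, p̂₁ = 102/172 = 0.5930; p̂₂ = 302/411 = 0.7348.
The two standard errors are √(0.5930×0.4070/172) = 0.03746 and √(0.7348×0.2652/411) = 0.02177.
Because the samples are independent, SE_diff = √(0.03746² + 0.02177²) = 0.04333.
Using z* = 2.576 for 99%, ME = 2.576 × 0.04333 = 0.11162.
p̂₁ − p̂₂ = -0.1418; interval -0.1418 ± 0.11162 gives (-0.253, -0.030).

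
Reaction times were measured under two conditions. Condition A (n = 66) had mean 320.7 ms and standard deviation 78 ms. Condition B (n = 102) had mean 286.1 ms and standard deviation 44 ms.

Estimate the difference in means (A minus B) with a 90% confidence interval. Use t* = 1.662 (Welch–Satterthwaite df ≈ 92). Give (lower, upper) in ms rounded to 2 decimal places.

SE₁ = s₁/√n₁ = 78/√66 = 9.6011; SE₂ = 44/√102 = 4.3566.
Independent samples, unequal variances: SE_diff = √(SE₁² + SE₂²) = √(92.18112121 + 18.97996356) = 10.5433.
t* = 1.662, so margin of error = 1.662 × 10.5433 = 17.5230.
Difference in means = 320.7 − 286.1 = 34.6000.
34.6000 ± 17.5230 → (17.08, 52.12).

(17.08, 52.12)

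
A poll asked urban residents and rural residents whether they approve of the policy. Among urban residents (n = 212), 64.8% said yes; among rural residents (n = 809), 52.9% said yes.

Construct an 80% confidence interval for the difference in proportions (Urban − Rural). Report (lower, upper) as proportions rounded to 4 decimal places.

(0.0713, 0.1667)

The two standard errors are √(0.6480×0.3520/212) = 0.03280 and √(0.5290×0.4710/809) = 0.01755.
Because the samples are independent, SE_diff = √(0.03280² + 0.01755²) = 0.03720.
Using z* = 1.282 for 80%, ME = 1.282 × 0.03720 = 0.04769.
p̂₁ − p̂₂ = 0.1190; interval 0.1190 ± 0.04769 gives (0.0713, 0.1667).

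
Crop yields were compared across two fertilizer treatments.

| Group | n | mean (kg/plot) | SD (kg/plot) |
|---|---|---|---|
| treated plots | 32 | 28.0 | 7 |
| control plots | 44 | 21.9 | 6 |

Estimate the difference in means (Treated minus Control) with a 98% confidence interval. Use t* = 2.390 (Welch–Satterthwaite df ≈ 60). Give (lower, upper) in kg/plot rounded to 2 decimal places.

(2.44, 9.76)

Per-group SEs: s₁/√n₁ = 7/√32 = 1.2374, s₂/√n₂ = 6/√44 = 0.9045.
Unpooled SE of the difference: √(1.53115876 + 0.81812025) = 1.5327.
Margin of error = t* · SE = 2.390 × 1.5327 = 3.6632.
x̄₁ − x̄₂ = 28.0 − 21.9 = 6.1000.
CI: 6.1000 ± 3.6632 = (2.44, 9.76).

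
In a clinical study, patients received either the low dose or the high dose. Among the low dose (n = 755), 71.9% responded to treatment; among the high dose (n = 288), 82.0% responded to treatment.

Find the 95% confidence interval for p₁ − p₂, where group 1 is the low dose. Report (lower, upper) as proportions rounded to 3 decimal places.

Each SE is √(p̂(1−p̂)/n): √(0.7190·0.2810/755) = 0.01636 and √(0.8200·0.1800/288) = 0.02264.
SE(p̂₁ − p̂₂) = √(SE₁² + SE₂²) = √(0.0002676496 + 0.0005125696) = 0.02793, since the two samples are independent.
At 95% confidence z* = 1.960; margin = 1.960 × 0.02793 = 0.05474.
The difference is 0.7190 − 0.8200 = -0.1010, so the interval is -0.1010 ± 0.05474 = (-0.156, -0.046).

(-0.156, -0.046)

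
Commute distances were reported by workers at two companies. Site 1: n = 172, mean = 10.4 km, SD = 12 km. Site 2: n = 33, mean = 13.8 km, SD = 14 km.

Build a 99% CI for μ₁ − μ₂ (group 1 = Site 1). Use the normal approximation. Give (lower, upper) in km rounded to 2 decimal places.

Standard errors of each mean: 12/√172 = 0.9150 and 14/√33 = 2.4371.
SE(x̄₁ − x̄₂) = √(0.9150² + 2.4371²) = 2.6032 for independent samples with unequal variances.
With z* = 2.576, the margin is 2.576 × 2.6032 = 6.7058.
x̄₁ − x̄₂ = 10.4 − 13.8 = -3.4000; the interval is -3.4000 ± 6.7058 = (-10.11, 3.31).

(-10.11, 3.31)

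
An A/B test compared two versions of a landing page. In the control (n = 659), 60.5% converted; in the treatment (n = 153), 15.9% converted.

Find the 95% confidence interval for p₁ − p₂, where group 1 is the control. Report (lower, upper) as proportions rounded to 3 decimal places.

SE₁ = √(p̂₁(1−p̂₁)/n₁) = √(0.6050·0.3950/659) = 0.01904; SE₂ = √(0.1590·0.8410/153) = 0.02956.
Independent samples: SE of the difference = √(SE₁² + SE₂²) = √(0.0003625216 + 0.0008737936) = 0.03516.
z* for 95% confidence is 1.960, so the margin of error is 1.960 × 0.03516 = 0.06891.
Point estimate p̂₁ − p̂₂ = 0.6050 − 0.1590 = 0.4460.
0.4460 ± 0.06891 → (0.377, 0.515).

(0.377, 0.515)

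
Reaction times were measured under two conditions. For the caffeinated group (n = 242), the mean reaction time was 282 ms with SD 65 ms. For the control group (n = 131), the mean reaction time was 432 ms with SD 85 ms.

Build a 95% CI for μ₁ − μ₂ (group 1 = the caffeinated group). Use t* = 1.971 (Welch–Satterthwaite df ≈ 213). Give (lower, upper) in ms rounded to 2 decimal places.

SE₁ = s₁/√n₁ = 65/√242 = 4.1784; SE₂ = 85/√131 = 7.4265.
Independent samples, unequal variances: SE_diff = √(SE₁² + SE₂²) = √(17.45902656 + 55.15290225) = 8.5213.
t* = 1.971, so margin of error = 1.971 × 8.5213 = 16.7955.
Difference in means = 282 − 432 = -150.0000.
-150.0000 ± 16.7955 → (-166.80, -133.20).

(-166.80, -133.20)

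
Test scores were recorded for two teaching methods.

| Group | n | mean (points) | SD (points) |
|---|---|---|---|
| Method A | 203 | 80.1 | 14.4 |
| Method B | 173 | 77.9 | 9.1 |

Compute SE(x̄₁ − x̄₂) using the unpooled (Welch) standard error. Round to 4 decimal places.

1.2248

Per-group SEs: s₁/√n₁ = 14.4/√203 = 1.0107, s₂/√n₂ = 9.1/√173 = 0.6919.
Unpooled SE of the difference: √(1.02151449 + 0.47872561) = 1.2248.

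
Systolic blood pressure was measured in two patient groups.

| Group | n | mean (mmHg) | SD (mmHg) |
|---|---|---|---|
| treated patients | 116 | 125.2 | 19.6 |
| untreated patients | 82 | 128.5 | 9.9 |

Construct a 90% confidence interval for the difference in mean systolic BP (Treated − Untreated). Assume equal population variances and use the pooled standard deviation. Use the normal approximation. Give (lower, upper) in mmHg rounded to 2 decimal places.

s_p = √[((n₁−1)s₁² + (n₂−1)s₂²)/(n₁+n₂−2)] = √[(115·19.6² + 81·9.9²)/196] = 16.3066.
SE = 16.3066·√(1/116 + 1/82) = 2.3527.
With z* = 1.645, margin = 1.645 × 2.3527 = 3.8702.
x̄₁ − x̄₂ = 125.2 − 128.5 = -3.3000; interval -3.3000 ± 3.8702 = (-7.17, 0.57).

(-7.17, 0.57)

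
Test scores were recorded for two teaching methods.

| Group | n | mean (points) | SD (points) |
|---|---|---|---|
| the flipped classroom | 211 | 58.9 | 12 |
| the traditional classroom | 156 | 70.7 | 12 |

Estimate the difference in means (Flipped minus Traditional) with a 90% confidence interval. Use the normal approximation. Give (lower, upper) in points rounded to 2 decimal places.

Per-group SEs: s₁/√n₁ = 12/√211 = 0.8261, s₂/√n₂ = 12/√156 = 0.9608.
Unpooled SE of the difference: √(0.68244121 + 0.92313664) = 1.2671.
Margin of error = z* · SE = 1.645 × 1.2671 = 2.0844.
x̄₁ − x̄₂ = 58.9 − 70.7 = -11.8000.
CI: -11.8000 ± 2.0844 = (-13.88, -9.72).

(-13.88, -9.72)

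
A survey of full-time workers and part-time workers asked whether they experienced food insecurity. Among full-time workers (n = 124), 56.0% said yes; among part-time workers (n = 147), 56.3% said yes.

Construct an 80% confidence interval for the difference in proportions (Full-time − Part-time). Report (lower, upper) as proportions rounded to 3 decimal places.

(-0.081, 0.075)

The two standard errors are √(0.5600×0.4400/124) = 0.04458 and √(0.5630×0.4370/147) = 0.04091.
Because the samples are independent, SE_diff = √(0.04458² + 0.04091²) = 0.06051.
Using z* = 1.282 for 80%, ME = 1.282 × 0.06051 = 0.07757.
p̂₁ − p̂₂ = -0.0030; interval -0.0030 ± 0.07757 gives (-0.081, 0.075).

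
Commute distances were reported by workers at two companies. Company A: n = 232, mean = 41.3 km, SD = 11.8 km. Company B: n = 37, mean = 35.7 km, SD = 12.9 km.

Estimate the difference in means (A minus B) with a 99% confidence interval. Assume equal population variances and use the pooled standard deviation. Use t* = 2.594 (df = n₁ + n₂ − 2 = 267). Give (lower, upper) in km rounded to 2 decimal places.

(0.11, 11.09)

Pooled variance s_p² = [231·11.8² + 36·12.9²] / (232+37−2) = 142.9034, so s_p = 11.9542.
SE_diff = s_p·√(1/n₁ + 1/n₂) = 11.9542·√(1/232 + 1/37) = 2.1162.
t* = 2.594; margin = 2.594 × 2.1162 = 5.4894.
Difference = 41.3 − 35.7 = 5.6000.
5.6000 ± 5.4894 → (0.11, 11.09).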